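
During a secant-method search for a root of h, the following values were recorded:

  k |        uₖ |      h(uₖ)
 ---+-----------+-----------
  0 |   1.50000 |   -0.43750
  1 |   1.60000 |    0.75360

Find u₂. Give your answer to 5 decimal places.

1.53673

u₂ = 1.60000 − 0.75360·(1.60000 − 1.50000) / (0.75360 − (-0.43750))
   = 1.60000 − (0.0753600)/(1.1911000) = 1.5367308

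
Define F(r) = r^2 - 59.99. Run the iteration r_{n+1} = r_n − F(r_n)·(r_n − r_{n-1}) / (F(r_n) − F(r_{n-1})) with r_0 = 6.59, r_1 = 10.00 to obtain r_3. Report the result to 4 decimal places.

F(6.59) = -16.561900, F(10.00) = 40.010000
r_2 = 10.000000 − 40.010000·(10.000000 − 6.590000) / (40.010000 − (-16.561900)) = 10.000000 − (136.434100)/(56.571900) = 7.588306
F(7.588306) = -2.407609
r_3 = 7.588306 − (-2.407609)·(7.588306 − 10.000000) / (-2.407609 − 40.010000) = 7.588306 − (5.806415)/(-42.417609) = 7.725193

7.7252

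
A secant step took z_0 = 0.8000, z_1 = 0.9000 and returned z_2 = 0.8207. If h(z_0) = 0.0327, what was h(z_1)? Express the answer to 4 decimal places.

The secant line through (0.8000, 0.0327) and (0.9000, h(z_1)) crosses zero at z_2 = 0.8207.
So (0.8000, 0.0327), (0.9000, h(z_1)), (0.8207, 0) are collinear:
h(z_1) = 0.0327 · (0.9000 − 0.8207) / (0.8000 − 0.8207) = 0.0327 · (0.079300)/(-0.020700) = -0.125271

-0.1253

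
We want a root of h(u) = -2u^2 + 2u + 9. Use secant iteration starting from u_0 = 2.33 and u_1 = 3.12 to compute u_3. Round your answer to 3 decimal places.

h(2.33) = 2.80220, h(3.12) = -4.22880
u_2 = 3.12000 − (-4.22880)·(3.12000 − 2.33000) / (-4.22880 − 2.80220) = 3.12000 − (-3.34075)/(-7.03100) = 2.64485
h(2.64485) = 0.29920
u_3 = 2.64485 − 0.29920·(2.64485 − 3.12000) / (0.29920 − (-4.22880)) = 2.64485 − (-0.14217)/(4.52800) = 2.67625

2.676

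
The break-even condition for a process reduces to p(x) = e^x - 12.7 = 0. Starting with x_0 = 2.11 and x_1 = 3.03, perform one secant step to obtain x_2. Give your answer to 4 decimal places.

2.4390

p(2.11) = -4.451759, p(3.03) = 7.997233
x_2 = 3.030000 − 7.997233·(3.030000 − 2.110000) / (7.997233 − (-4.451759)) = 3.030000 − (7.357454)/(12.448991) = 2.438992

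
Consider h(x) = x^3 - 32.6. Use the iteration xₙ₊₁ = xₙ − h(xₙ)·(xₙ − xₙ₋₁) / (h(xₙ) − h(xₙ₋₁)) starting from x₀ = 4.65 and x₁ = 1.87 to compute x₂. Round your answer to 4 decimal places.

2.6407

h(4.65) = 67.944625, h(1.87) = -26.060797
x₂ = 1.870000 − (-26.060797)·(1.870000 − 4.650000) / (-26.060797 − 67.944625) = 1.870000 − (72.449016)/(-94.005422) = 2.640690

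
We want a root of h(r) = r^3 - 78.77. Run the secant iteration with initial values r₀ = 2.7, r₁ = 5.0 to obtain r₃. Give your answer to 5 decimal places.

4.24058

h(2.7) = -59.0870000, h(5.0) = 46.2300000
r₂ = 5.0000000 − 46.2300000·(5.0000000 − 2.7000000) / (46.2300000 − (-59.0870000)) = 5.0000000 − (106.3290000)/(105.3170000) = 3.9903909
h(3.9903909) = -15.2301290
r₃ = 3.9903909 − (-15.2301290)·(3.9903909 − 5.0000000) / (-15.2301290 − 46.2300000) = 3.9903909 − (15.3764766)/(-61.4601290) = 4.2405771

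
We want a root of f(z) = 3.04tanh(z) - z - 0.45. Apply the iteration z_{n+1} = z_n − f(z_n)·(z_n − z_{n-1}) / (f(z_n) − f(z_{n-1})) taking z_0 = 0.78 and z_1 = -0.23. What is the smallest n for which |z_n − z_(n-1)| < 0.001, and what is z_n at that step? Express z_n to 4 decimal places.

f(0.78) = 0.754228, f(-0.23) = -0.907126
z_2 = -0.230000 − (-0.907126)·(-1.010000)/(-1.661355) = 0.321476;  |Δ| = 0.551476
f(0.321476) = 0.173481
z_3 = 0.321476 − 0.173481·(0.551476)/(1.080607) = 0.232942;  |Δ| = 0.088534
f(0.232942) = 0.012666
z_4 = 0.232942 − 0.012666·(-0.088534)/(-0.160815) = 0.225969;  |Δ| = 0.006973
f(0.225969) = -0.000481
z_5 = 0.225969 − (-0.000481)·(-0.006973)/(-0.013146) = 0.226224;  |Δ| = 0.000255
|z_5 − z_4| = 0.000255 < 0.001

n = 5, z_n = 0.2262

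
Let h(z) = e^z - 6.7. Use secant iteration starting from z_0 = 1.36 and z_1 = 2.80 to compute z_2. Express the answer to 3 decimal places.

h(1.36) = -2.80381, h(2.80) = 9.74465
z_2 = 2.80000 − 9.74465·(2.80000 − 1.36000) / (9.74465 − (-2.80381)) = 2.80000 − (14.03229)/(12.54845) = 1.68175

1.682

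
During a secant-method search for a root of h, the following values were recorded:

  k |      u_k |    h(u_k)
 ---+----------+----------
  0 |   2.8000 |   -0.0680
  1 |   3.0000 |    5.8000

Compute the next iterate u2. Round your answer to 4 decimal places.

u2 = 3.0000 − 5.8000·(3.0000 − 2.8000) / (5.8000 − (-0.0680))
   = 3.0000 − (1.160000)/(5.868000) = 2.802318

2.8023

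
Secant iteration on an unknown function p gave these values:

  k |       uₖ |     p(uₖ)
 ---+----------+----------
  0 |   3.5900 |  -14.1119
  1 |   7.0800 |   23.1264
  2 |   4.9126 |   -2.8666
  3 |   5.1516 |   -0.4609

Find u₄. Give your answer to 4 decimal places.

5.1974

u₄ = 5.1516 − (-0.4609)·(5.1516 − 4.9126) / (-0.4609 − (-2.8666))
   = 5.1516 − (-0.110155)/(2.405700) = 5.197389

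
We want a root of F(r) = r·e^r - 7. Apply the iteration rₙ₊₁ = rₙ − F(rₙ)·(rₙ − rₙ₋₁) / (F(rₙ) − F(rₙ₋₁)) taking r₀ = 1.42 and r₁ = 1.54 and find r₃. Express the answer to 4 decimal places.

1.5243

F(1.42) = -1.125289, F(1.54) = 0.183469
r₂ = 1.540000 − 0.183469·(1.540000 − 1.420000) / (0.183469 − (-1.125289)) = 1.540000 − (0.022016)/(1.308758) = 1.523178
F(1.523178) = -0.013523
r₃ = 1.523178 − (-0.013523)·(1.523178 − 1.540000) / (-0.013523 − 0.183469) = 1.523178 − (0.000227)/(-0.196992) = 1.524332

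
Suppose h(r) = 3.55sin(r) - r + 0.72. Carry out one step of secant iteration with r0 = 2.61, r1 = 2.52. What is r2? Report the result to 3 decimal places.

h(2.61) = -0.09048, h(2.52) = 0.26727
r2 = 2.52000 − 0.26727·(2.52000 − 2.61000) / (0.26727 − (-0.09048)) = 2.52000 − (-0.02405)/(0.35775) = 2.58724

2.587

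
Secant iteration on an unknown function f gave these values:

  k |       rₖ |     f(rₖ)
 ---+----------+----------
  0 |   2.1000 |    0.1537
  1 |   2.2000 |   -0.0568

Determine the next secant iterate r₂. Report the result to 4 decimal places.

r₂ = 2.2000 − (-0.0568)·(2.2000 − 2.1000) / (-0.0568 − 0.1537)
   = 2.2000 − (-0.005680)/(-0.210500) = 2.173017

2.1730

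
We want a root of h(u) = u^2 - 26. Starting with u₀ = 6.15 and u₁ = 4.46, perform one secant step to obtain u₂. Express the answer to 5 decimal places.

5.03572

h(6.15) = 11.8225000, h(4.46) = -6.1084000
u₂ = 4.4600000 − (-6.1084000)·(4.4600000 − 6.1500000) / (-6.1084000 − 11.8225000) = 4.4600000 − (10.3231960)/(-17.9309000) = 5.0357210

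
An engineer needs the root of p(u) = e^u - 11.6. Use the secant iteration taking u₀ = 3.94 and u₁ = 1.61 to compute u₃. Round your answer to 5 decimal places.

p(3.94) = 39.8186013, p(1.61) = -6.5971888
u₂ = 1.6100000 − (-6.5971888)·(1.6100000 − 3.9400000) / (-6.5971888 − 39.8186013) = 1.6100000 − (15.3714498)/(-46.4157901) = 1.9411685
p(1.9411685) = -4.6331126
u₃ = 1.9411685 − (-4.6331126)·(1.9411685 − 1.6100000) / (-4.6331126 − (-6.5971888)) = 1.9411685 − (-1.5343412)/(1.9640761) = 2.7223710

2.72237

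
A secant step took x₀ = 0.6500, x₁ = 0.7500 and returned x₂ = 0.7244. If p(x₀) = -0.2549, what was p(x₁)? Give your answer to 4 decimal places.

The secant line through (0.6500, -0.2549) and (0.7500, p(x₁)) crosses zero at x₂ = 0.7244.
So (0.6500, -0.2549), (0.7500, p(x₁)), (0.7244, 0) are collinear:
p(x₁) = -0.2549 · (0.7500 − 0.7244) / (0.6500 − 0.7244) = -0.2549 · (0.025600)/(-0.074400) = 0.087708

0.0877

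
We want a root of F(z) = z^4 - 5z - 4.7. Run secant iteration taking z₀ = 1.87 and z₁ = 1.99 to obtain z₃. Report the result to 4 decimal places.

F(1.87) = -1.821690, F(1.99) = 1.032392
z₂ = 1.990000 − 1.032392·(1.990000 − 1.870000) / (1.032392 − (-1.821690)) = 1.990000 − (0.123887)/(2.854082) = 1.946593
F(1.946593) = -0.074743
z₃ = 1.946593 − (-0.074743)·(1.946593 − 1.990000) / (-0.074743 − 1.032392) = 1.946593 − (0.003244)/(-1.107135) = 1.949523

1.9495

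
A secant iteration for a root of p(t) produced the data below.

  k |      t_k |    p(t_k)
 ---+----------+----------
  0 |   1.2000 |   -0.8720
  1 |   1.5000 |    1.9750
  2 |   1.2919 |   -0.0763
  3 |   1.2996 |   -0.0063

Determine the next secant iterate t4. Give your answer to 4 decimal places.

t4 = 1.2996 − (-0.0063)·(1.2996 − 1.2919) / (-0.0063 − (-0.0763))
   = 1.2996 − (-0.000049)/(0.070000) = 1.300293

1.3003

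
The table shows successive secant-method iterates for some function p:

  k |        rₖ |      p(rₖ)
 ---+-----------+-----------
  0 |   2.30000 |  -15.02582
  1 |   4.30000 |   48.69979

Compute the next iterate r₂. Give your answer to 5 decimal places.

r₂ = 4.30000 − 48.69979·(4.30000 − 2.30000) / (48.69979 − (-15.02582))
   = 4.30000 − (97.3995800)/(63.7256100) = 2.7715787

2.77158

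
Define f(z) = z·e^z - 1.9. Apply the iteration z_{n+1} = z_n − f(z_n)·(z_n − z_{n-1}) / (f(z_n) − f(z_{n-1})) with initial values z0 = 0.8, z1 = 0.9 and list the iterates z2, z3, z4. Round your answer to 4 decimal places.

0.8276, 0.8291, 0.8292

f(0.8) = -0.119567, f(0.9) = 0.313643
z2 = 0.900000 − 0.313643·(0.900000 − 0.800000) / (0.313643 − (-0.119567)) = 0.900000 − (0.031364)/(0.433210) = 0.827600
f(0.827600) = -0.006598
z3 = 0.827600 − (-0.006598)·(0.827600 − 0.900000) / (-0.006598 − 0.313643) = 0.827600 − (0.000478)/(-0.320241) = 0.829092
f(0.829092) = -0.000354
z4 = 0.829092 − (-0.000354)·(0.829092 − 0.827600) / (-0.000354 − (-0.006598)) = 0.829092 − (-0.000001)/(0.006244) = 0.829176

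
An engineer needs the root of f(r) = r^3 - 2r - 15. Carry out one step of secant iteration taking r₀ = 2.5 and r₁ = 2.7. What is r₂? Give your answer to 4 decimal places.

2.7392

f(2.5) = -4.375000, f(2.7) = -0.717000
r₂ = 2.700000 − (-0.717000)·(2.700000 − 2.500000) / (-0.717000 − (-4.375000)) = 2.700000 − (-0.143400)/(3.658000) = 2.739202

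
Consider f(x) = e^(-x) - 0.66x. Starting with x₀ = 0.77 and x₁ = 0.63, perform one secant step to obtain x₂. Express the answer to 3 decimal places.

f(0.77) = -0.04519, f(0.63) = 0.11679
x₂ = 0.63000 − 0.11679·(0.63000 − 0.77000) / (0.11679 − (-0.04519)) = 0.63000 − (-0.01635)/(0.16198) = 0.73094

0.731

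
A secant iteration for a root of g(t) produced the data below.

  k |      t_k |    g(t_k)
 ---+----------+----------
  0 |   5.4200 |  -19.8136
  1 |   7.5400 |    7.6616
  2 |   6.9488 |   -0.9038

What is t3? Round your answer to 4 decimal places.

7.0112

t3 = 6.9488 − (-0.9038)·(6.9488 − 7.5400) / (-0.9038 − 7.6616)
   = 6.9488 − (0.534327)/(-8.565400) = 7.011182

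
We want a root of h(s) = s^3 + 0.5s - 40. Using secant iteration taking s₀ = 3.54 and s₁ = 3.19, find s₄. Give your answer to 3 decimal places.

h(3.54) = 6.13186, h(3.19) = -5.94324
s₂ = 3.19000 − (-5.94324)·(3.19000 − 3.54000) / (-5.94324 − 6.13186) = 3.19000 − (2.08013)/(-12.07511) = 3.36227
h(3.36227) = -0.30900
s₃ = 3.36227 − (-0.30900)·(3.36227 − 3.19000) / (-0.30900 − (-5.94324)) = 3.36227 − (-0.05323)/(5.63424) = 3.37171
h(3.37171) = 0.01704
s₄ = 3.37171 − 0.01704·(3.37171 − 3.36227) / (0.01704 − (-0.30900)) = 3.37171 − (0.00016)/(0.32604) = 3.37122

3.371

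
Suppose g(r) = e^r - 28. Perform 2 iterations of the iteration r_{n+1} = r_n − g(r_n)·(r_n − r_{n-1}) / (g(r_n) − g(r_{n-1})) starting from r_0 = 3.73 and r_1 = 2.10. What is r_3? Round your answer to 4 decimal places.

3.5428

g(3.73) = 13.679108, g(2.10) = -19.833830
r_2 = 2.100000 − (-19.833830)·(2.100000 − 3.730000) / (-19.833830 − 13.679108) = 2.100000 − (32.329143)/(-33.512938) = 3.064676
g(3.064676) = -6.572472
r_3 = 3.064676 − (-6.572472)·(3.064676 − 2.100000) / (-6.572472 − (-19.833830)) = 3.064676 − (-6.340309)/(13.261359) = 3.542780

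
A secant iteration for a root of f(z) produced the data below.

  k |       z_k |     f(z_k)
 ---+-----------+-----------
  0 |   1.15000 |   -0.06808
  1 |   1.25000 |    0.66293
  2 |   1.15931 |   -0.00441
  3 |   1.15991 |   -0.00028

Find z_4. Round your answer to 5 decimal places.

z_4 = 1.15991 − (-0.00028)·(1.15991 − 1.15931) / (-0.00028 − (-0.00441))
   = 1.15991 − (-0.0000002)/(0.0041300) = 1.1599507

1.15995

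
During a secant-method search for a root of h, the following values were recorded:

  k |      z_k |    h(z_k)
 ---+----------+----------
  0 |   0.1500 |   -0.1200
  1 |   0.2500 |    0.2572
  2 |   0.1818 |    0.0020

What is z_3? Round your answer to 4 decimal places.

0.1813

z_3 = 0.1818 − 0.0020·(0.1818 − 0.2500) / (0.0020 − 0.2572)
   = 0.1818 − (-0.000136)/(-0.255200) = 0.181266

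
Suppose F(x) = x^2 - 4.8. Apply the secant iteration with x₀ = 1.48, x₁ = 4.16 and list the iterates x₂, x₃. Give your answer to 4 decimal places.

1.9427, 2.1108

F(1.48) = -2.609600, F(4.16) = 12.505600
x₂ = 4.160000 − 12.505600·(4.160000 − 1.480000) / (12.505600 − (-2.609600)) = 4.160000 − (33.515008)/(15.115200) = 1.942695
F(1.942695) = -1.025936
x₃ = 1.942695 − (-1.025936)·(1.942695 − 4.160000) / (-1.025936 − 12.505600) = 1.942695 − (2.274813)/(-13.531536) = 2.110807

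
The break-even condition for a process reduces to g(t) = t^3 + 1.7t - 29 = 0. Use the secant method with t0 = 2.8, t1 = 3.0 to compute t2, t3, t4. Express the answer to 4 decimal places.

2.8849, 2.8880, 2.8881

g(2.8) = -2.288000, g(3.0) = 3.100000
t2 = 3.000000 − 3.100000·(3.000000 − 2.800000) / (3.100000 − (-2.288000)) = 3.000000 − (0.620000)/(5.388000) = 2.884929
g(2.884929) = -0.084877
t3 = 2.884929 − (-0.084877)·(2.884929 − 3.000000) / (-0.084877 − 3.100000) = 2.884929 − (0.009767)/(-3.184877) = 2.887996
g(2.887996) = -0.003013
t4 = 2.887996 − (-0.003013)·(2.887996 − 2.884929) / (-0.003013 − (-0.084877)) = 2.887996 − (-0.000009)/(0.081863) = 2.888109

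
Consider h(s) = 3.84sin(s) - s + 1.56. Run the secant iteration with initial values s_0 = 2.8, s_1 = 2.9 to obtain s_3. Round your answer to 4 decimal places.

h(2.8) = 0.046354, h(2.9) = -0.421283
s_2 = 2.900000 − (-0.421283)·(2.900000 − 2.800000) / (-0.421283 − 0.046354) = 2.900000 − (-0.042128)/(-0.467637) = 2.809912
h(2.809912) = 0.000515
s_3 = 2.809912 − 0.000515·(2.809912 − 2.900000) / (0.000515 − (-0.421283)) = 2.809912 − (-0.000046)/(0.421797) = 2.810022

2.8100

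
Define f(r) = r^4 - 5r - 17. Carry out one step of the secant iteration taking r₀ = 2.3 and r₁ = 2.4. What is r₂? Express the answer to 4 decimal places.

f(2.3) = -0.515900, f(2.4) = 4.177600
r₂ = 2.400000 − 4.177600·(2.400000 − 2.300000) / (4.177600 − (-0.515900)) = 2.400000 − (0.417760)/(4.693500) = 2.310992

2.3110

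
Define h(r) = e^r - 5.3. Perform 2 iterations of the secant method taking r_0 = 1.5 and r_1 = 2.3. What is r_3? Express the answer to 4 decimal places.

1.6539

h(1.5) = -0.818311, h(2.3) = 4.674182
r_2 = 2.300000 − 4.674182·(2.300000 − 1.500000) / (4.674182 − (-0.818311)) = 2.300000 − (3.739346)/(5.492493) = 1.619190
h(1.619190) = -0.251002
r_3 = 1.619190 − (-0.251002)·(1.619190 − 2.300000) / (-0.251002 − 4.674182) = 1.619190 − (0.170885)/(-4.925185) = 1.653886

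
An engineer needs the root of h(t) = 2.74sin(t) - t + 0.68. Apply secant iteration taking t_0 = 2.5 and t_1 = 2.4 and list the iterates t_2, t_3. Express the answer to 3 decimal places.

h(2.5) = -0.18019, h(2.4) = 0.13077
t_2 = 2.40000 − 0.13077·(2.40000 − 2.50000) / (0.13077 − (-0.18019)) = 2.40000 − (-0.01308)/(0.31096) = 2.44205
h(2.44205) = 0.00214
t_3 = 2.44205 − 0.00214·(2.44205 − 2.40000) / (0.00214 − 0.13077) = 2.44205 − (0.00009)/(-0.12863) = 2.44275

2.442, 2.443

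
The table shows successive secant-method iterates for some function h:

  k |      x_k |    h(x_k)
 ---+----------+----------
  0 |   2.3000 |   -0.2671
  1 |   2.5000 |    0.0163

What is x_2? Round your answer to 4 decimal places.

x_2 = 2.5000 − 0.0163·(2.5000 − 2.3000) / (0.0163 − (-0.2671))
   = 2.5000 − (0.003260)/(0.283400) = 2.488497

2.4885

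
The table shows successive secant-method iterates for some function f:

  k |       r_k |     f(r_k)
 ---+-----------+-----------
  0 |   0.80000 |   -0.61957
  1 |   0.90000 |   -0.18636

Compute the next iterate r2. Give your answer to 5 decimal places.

r2 = 0.90000 − (-0.18636)·(0.90000 − 0.80000) / (-0.18636 − (-0.61957))
   = 0.90000 − (-0.0186360)/(0.4332100) = 0.9430184

0.94302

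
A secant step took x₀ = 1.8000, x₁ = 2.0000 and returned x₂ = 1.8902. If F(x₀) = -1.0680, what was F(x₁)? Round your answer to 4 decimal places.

1.3001

The secant line through (1.8000, -1.0680) and (2.0000, F(x₁)) crosses zero at x₂ = 1.8902.
So (1.8000, -1.0680), (2.0000, F(x₁)), (1.8902, 0) are collinear:
F(x₁) = -1.0680 · (2.0000 − 1.8902) / (1.8000 − 1.8902) = -1.0680 · (0.109800)/(-0.090200) = 1.300071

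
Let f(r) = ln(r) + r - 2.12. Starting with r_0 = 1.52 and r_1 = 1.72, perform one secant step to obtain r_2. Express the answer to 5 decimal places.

f(1.52) = -0.1812897, f(1.72) = 0.1423243
r_2 = 1.7200000 − 0.1423243·(1.7200000 − 1.5200000) / (0.1423243 − (-0.1812897)) = 1.7200000 − (0.0284649)/(0.3236140) = 1.6320407

1.63204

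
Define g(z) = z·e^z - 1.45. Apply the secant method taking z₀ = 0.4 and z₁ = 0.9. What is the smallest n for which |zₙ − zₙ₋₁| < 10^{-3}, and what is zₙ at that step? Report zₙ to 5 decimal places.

n = 5, zₙ = 0.71168

g(0.4) = -0.8532701, g(0.9) = 0.7636428
z₂ = 0.9000000 − 0.7636428·(0.5000000)/(1.6169129) = 0.6638578;  |Δ| = 0.2361422
g(0.6638578) = -0.1606084
z₃ = 0.6638578 − (-0.1606084)·(-0.2361422)/(-0.9242512) = 0.7048925;  |Δ| = 0.0410348
g(0.7048925) = -0.0235588
z₄ = 0.7048925 − (-0.0235588)·(0.0410348)/(0.1370496) = 0.7119464;  |Δ| = 0.0070539
g(0.7119464) = 0.0009142
z₅ = 0.7119464 − 0.0009142·(0.0070539)/(0.0244730) = 0.7116829;  |Δ| = 0.0002635
|z₅ − z₄| = 0.0002635 < 10^{-3}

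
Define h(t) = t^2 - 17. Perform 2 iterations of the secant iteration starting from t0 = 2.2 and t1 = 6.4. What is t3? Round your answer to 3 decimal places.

h(2.2) = -12.16000, h(6.4) = 23.96000
t2 = 6.40000 − 23.96000·(6.40000 − 2.20000) / (23.96000 − (-12.16000)) = 6.40000 − (100.63200)/(36.12000) = 3.61395
h(3.61395) = -3.93934
t3 = 3.61395 − (-3.93934)·(3.61395 − 6.40000) / (-3.93934 − 23.96000) = 3.61395 − (10.97518)/(-27.89934) = 4.00734

4.007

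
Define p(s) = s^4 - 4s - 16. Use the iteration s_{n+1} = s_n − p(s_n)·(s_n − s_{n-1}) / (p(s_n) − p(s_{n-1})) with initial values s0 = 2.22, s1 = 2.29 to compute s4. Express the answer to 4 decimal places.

2.2347

p(2.22) = -0.590873, p(2.29) = 2.340585
s2 = 2.290000 − 2.340585·(2.290000 − 2.220000) / (2.340585 − (-0.590873)) = 2.290000 − (0.163841)/(2.931458) = 2.234109
p(2.234109) = -0.023913
s3 = 2.234109 − (-0.023913)·(2.234109 − 2.290000) / (-0.023913 − 2.340585) = 2.234109 − (0.001336)/(-2.364497) = 2.234675
p(2.234675) = -0.000952
s4 = 2.234675 − (-0.000952)·(2.234675 − 2.234109) / (-0.000952 − (-0.023913)) = 2.234675 − (-0.000001)/(0.022960) = 2.234698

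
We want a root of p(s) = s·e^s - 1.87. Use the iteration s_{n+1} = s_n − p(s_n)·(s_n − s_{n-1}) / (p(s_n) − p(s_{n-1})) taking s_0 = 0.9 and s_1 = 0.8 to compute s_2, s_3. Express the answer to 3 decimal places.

p(0.9) = 0.34364, p(0.8) = -0.08957
s_2 = 0.80000 − (-0.08957)·(0.80000 − 0.90000) / (-0.08957 − 0.34364) = 0.80000 − (0.00896)/(-0.43321) = 0.82068
p(0.82068) = -0.00540
s_3 = 0.82068 − (-0.00540)·(0.82068 − 0.80000) / (-0.00540 − (-0.08957)) = 0.82068 − (-0.00011)/(0.08417) = 0.82200

0.821, 0.822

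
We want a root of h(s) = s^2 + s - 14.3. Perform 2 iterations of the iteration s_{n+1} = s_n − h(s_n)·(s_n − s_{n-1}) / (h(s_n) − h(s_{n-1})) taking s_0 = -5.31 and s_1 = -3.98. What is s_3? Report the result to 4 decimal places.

h(-5.31) = 8.586100, h(-3.98) = -2.439600
s_2 = -3.980000 − (-2.439600)·(-3.980000 − (-5.310000)) / (-2.439600 − 8.586100) = -3.980000 − (-3.244668)/(-11.025700) = -4.274282
h(-4.274282) = -0.304793
s_3 = -4.274282 − (-0.304793)·(-4.274282 − (-3.980000)) / (-0.304793 − (-2.439600)) = -4.274282 − (0.089695)/(2.134807) = -4.316298

-4.3163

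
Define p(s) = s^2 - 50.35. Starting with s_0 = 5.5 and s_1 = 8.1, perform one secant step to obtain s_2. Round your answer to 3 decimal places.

6.978

p(5.5) = -20.10000, p(8.1) = 15.26000
s_2 = 8.10000 − 15.26000·(8.10000 − 5.50000) / (15.26000 − (-20.10000)) = 8.10000 − (39.67600)/(35.36000) = 6.97794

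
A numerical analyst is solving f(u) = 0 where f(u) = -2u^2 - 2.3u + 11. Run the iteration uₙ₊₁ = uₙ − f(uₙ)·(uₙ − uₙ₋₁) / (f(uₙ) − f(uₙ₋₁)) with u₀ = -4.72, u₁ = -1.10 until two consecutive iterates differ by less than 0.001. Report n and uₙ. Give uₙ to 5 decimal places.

f(-4.72) = -22.7008000, f(-1.10) = 11.1100000
u₂ = -1.1000000 − 11.1100000·(3.6200000)/(33.8108000) = -2.2895075;  |Δ| = 1.1895075
f(-2.2895075) = 5.7821781
u₃ = -2.2895075 − 5.7821781·(-1.1895075)/(-5.3278219) = -3.5804561;  |Δ| = 1.2909486
f(-3.5804561) = -6.4042826
u₄ = -3.5804561 − (-6.4042826)·(-1.2909486)/(-12.1864607) = -2.9020311;  |Δ| = 0.6784250
f(-2.9020311) = 0.8311026
u₅ = -2.9020311 − 0.8311026·(0.6784250)/(7.2353852) = -2.9799593;  |Δ| = 0.0779282
f(-2.9799593) = 0.0935913
u₆ = -2.9799593 − 0.0935913·(-0.0779282)/(-0.7375113) = -2.9898485;  |Δ| = 0.0098892
f(-2.9898485) = -0.0017369
u₇ = -2.9898485 − (-0.0017369)·(-0.0098892)/(-0.0953282) = -2.9896684;  |Δ| = 0.0001802
|u₇ − u₆| = 0.0001802 < 0.001

n = 7, uₙ = -2.98967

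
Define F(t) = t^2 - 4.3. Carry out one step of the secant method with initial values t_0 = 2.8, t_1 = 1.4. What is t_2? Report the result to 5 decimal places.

1.95714

F(2.8) = 3.5400000, F(1.4) = -2.3400000
t_2 = 1.4000000 − (-2.3400000)·(1.4000000 − 2.8000000) / (-2.3400000 − 3.5400000) = 1.4000000 − (3.2760000)/(-5.8800000) = 1.9571429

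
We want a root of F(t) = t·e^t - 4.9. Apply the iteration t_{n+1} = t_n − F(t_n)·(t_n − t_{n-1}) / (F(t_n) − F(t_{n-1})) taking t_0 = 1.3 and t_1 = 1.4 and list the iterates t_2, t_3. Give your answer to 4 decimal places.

1.3143, 1.3152

F(1.3) = -0.129914, F(1.4) = 0.777280
t_2 = 1.400000 − 0.777280·(1.400000 − 1.300000) / (0.777280 − (-0.129914)) = 1.400000 − (0.077728)/(0.907194) = 1.314320
F(1.314320) = -0.007809
t_3 = 1.314320 − (-0.007809)·(1.314320 − 1.400000) / (-0.007809 − 0.777280) = 1.314320 − (0.000669)/(-0.785089) = 1.315173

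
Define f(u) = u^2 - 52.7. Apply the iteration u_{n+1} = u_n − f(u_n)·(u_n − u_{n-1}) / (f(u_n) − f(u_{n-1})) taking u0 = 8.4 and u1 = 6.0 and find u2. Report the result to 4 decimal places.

f(8.4) = 17.860000, f(6.0) = -16.700000
u2 = 6.000000 − (-16.700000)·(6.000000 − 8.400000) / (-16.700000 − 17.860000) = 6.000000 − (40.080000)/(-34.560000) = 7.159722

7.1597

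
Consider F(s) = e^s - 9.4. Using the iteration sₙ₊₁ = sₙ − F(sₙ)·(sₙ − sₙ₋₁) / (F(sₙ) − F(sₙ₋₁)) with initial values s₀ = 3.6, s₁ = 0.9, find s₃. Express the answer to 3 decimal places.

3.018

F(3.6) = 27.19823, F(0.9) = -6.94040
s₂ = 0.90000 − (-6.94040)·(0.90000 − 3.60000) / (-6.94040 − 27.19823) = 0.90000 − (18.73907)/(-34.13863) = 1.44891
F(1.44891) = -5.14153
s₃ = 1.44891 − (-5.14153)·(1.44891 − 0.90000) / (-5.14153 − (-6.94040)) = 1.44891 − (-2.82224)/(1.79887) = 3.01781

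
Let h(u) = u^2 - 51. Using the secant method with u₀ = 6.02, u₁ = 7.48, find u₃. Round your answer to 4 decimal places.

7.1408

h(6.02) = -14.759600, h(7.48) = 4.950400
u₂ = 7.480000 − 4.950400·(7.480000 − 6.020000) / (4.950400 − (-14.759600)) = 7.480000 − (7.227584)/(19.710000) = 7.113304
h(7.113304) = -0.400910
u₃ = 7.113304 − (-0.400910)·(7.113304 − 7.480000) / (-0.400910 − 4.950400) = 7.113304 − (0.147012)/(-5.351310) = 7.140776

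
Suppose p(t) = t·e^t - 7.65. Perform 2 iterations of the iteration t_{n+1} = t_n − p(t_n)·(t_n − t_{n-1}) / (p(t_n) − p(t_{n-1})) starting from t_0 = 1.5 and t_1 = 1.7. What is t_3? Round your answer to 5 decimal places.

p(1.5) = -0.9274664, p(1.7) = 1.6557106
t_2 = 1.7000000 − 1.6557106·(1.7000000 − 1.5000000) / (1.6557106 − (-0.9274664)) = 1.7000000 − (0.3311421)/(2.5831770) = 1.5718082
p(1.5718082) = -0.0811975
t_3 = 1.5718082 − (-0.0811975)·(1.5718082 − 1.7000000) / (-0.0811975 − 1.6557106) = 1.5718082 − (0.0104088)/(-1.7369080) = 1.5778009

1.57780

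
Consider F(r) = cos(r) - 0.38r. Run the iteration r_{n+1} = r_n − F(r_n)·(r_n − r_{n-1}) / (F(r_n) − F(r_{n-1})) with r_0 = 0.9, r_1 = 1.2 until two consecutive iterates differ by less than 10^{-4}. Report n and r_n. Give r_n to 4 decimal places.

n = 4, r_n = 1.1279

F(0.9) = 0.279610, F(1.2) = -0.093642
r_2 = 1.200000 − (-0.093642)·(0.300000)/(-0.373252) = 1.124735;  |Δ| = 0.075265
F(1.124735) = 0.004016
r_3 = 1.124735 − 0.004016·(-0.075265)/(0.097658) = 1.127830;  |Δ| = 0.003095
F(1.127830) = 0.000046
r_4 = 1.127830 − 0.000046·(0.003095)/(-0.003970) = 1.127866;  |Δ| = 0.000035
|r_4 − r_3| = 0.000035 < 10^{-4}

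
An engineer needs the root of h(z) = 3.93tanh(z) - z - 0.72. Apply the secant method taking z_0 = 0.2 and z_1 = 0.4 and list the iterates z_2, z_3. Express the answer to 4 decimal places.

h(0.2) = -0.144315, h(0.4) = 0.373199
z_2 = 0.400000 − 0.373199·(0.400000 − 0.200000) / (0.373199 − (-0.144315)) = 0.400000 − (0.074640)/(0.517514) = 0.255772
h(0.255772) = 0.008052
z_3 = 0.255772 − 0.008052·(0.255772 − 0.400000) / (0.008052 − 0.373199) = 0.255772 − (-0.001161)/(-0.365147) = 0.252592

0.2558, 0.2526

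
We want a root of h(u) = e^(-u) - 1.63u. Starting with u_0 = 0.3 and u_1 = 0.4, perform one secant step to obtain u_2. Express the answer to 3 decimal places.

0.408

h(0.3) = 0.25182, h(0.4) = 0.01832
u_2 = 0.40000 − 0.01832·(0.40000 − 0.30000) / (0.01832 − 0.25182) = 0.40000 − (0.00183)/(-0.23350) = 0.40785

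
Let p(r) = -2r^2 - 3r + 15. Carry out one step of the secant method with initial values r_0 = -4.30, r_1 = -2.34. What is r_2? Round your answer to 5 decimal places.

p(-4.30) = -9.0800000, p(-2.34) = 11.0688000
r_2 = -2.3400000 − 11.0688000·(-2.3400000 − (-4.3000000)) / (11.0688000 − (-9.0800000)) = -2.3400000 − (21.6948480)/(20.1488000) = -3.4167315

-3.41673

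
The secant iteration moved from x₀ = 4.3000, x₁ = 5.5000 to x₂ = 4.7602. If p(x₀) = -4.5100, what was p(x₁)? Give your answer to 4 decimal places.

7.2501

The secant line through (4.3000, -4.5100) and (5.5000, p(x₁)) crosses zero at x₂ = 4.7602.
So (4.3000, -4.5100), (5.5000, p(x₁)), (4.7602, 0) are collinear:
p(x₁) = -4.5100 · (5.5000 − 4.7602) / (4.3000 − 4.7602) = -4.5100 · (0.739800)/(-0.460200) = 7.250104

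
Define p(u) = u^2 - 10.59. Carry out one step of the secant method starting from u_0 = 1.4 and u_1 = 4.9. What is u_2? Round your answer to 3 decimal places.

p(1.4) = -8.63000, p(4.9) = 13.42000
u_2 = 4.90000 − 13.42000·(4.90000 − 1.40000) / (13.42000 − (-8.63000)) = 4.90000 − (46.97000)/(22.05000) = 2.76984

2.770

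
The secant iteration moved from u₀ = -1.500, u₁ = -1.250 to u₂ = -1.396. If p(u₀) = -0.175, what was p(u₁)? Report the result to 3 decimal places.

0.246

The secant line through (-1.500, -0.175) and (-1.250, p(u₁)) crosses zero at u₂ = -1.396.
So (-1.500, -0.175), (-1.250, p(u₁)), (-1.396, 0) are collinear:
p(u₁) = -0.175 · (-1.250 − (-1.396)) / (-1.500 − (-1.396)) = -0.175 · (0.14600)/(-0.10400) = 0.24567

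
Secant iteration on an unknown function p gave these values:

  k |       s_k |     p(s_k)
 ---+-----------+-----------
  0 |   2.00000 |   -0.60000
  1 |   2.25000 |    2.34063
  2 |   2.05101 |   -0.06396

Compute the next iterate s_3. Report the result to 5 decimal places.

s_3 = 2.05101 − (-0.06396)·(2.05101 − 2.25000) / (-0.06396 − 2.34063)
   = 2.05101 − (0.0127274)/(-2.4045900) = 2.0563030

2.05630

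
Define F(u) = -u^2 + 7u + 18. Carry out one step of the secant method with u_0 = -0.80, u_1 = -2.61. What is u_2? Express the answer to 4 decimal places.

-1.9297

F(-0.80) = 11.760000, F(-2.61) = -7.082100
u_2 = -2.610000 − (-7.082100)·(-2.610000 − (-0.800000)) / (-7.082100 − 11.760000) = -2.610000 − (12.818601)/(-18.842100) = -1.929683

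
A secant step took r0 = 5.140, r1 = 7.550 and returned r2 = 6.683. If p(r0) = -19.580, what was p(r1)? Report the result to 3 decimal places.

11.002

The secant line through (5.140, -19.580) and (7.550, p(r1)) crosses zero at r2 = 6.683.
So (5.140, -19.580), (7.550, p(r1)), (6.683, 0) are collinear:
p(r1) = -19.580 · (7.550 − 6.683) / (5.140 − 6.683) = -19.580 · (0.86700)/(-1.54300) = 11.00185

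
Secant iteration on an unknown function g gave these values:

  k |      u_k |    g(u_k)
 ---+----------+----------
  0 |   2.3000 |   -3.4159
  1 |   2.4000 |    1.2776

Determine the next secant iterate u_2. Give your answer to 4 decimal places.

2.3728

u_2 = 2.4000 − 1.2776·(2.4000 − 2.3000) / (1.2776 − (-3.4159))
   = 2.4000 − (0.127760)/(4.693500) = 2.372779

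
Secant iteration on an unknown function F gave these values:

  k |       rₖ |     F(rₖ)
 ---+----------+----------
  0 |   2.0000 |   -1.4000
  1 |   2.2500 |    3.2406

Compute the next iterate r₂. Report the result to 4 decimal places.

2.0754

r₂ = 2.2500 − 3.2406·(2.2500 − 2.0000) / (3.2406 − (-1.4000))
   = 2.2500 − (0.810150)/(4.640600) = 2.075421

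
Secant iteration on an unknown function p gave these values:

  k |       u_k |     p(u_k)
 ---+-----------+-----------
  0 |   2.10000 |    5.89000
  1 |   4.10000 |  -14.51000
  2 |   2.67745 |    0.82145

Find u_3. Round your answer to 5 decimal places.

u_3 = 2.67745 − 0.82145·(2.67745 − 4.10000) / (0.82145 − (-14.51000))
   = 2.67745 − (-1.1685537)/(15.3314500) = 2.7536694

2.75367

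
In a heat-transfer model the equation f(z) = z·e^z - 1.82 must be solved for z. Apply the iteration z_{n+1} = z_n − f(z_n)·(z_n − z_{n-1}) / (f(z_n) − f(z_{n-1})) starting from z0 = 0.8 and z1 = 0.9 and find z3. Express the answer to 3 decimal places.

0.810

f(0.8) = -0.03957, f(0.9) = 0.39364
z2 = 0.90000 − 0.39364·(0.90000 − 0.80000) / (0.39364 − (-0.03957)) = 0.90000 − (0.03936)/(0.43321) = 0.80913
f(0.80913) = -0.00272
z3 = 0.80913 − (-0.00272)·(0.80913 − 0.90000) / (-0.00272 − 0.39364) = 0.80913 − (0.00025)/(-0.39636) = 0.80976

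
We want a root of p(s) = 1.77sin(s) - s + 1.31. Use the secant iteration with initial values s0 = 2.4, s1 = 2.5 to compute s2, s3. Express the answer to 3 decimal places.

p(2.4) = 0.10557, p(2.5) = -0.13070
s2 = 2.50000 − (-0.13070)·(2.50000 − 2.40000) / (-0.13070 − 0.10557) = 2.50000 − (-0.01307)/(-0.23627) = 2.44468
p(2.44468) = 0.00140
s3 = 2.44468 − 0.00140·(2.44468 − 2.50000) / (0.00140 − (-0.13070)) = 2.44468 − (-0.00008)/(0.13210) = 2.44527

2.445, 2.445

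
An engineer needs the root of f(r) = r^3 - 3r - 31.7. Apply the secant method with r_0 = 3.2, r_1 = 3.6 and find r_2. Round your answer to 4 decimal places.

f(3.2) = -8.532000, f(3.6) = 4.156000
r_2 = 3.600000 − 4.156000·(3.600000 − 3.200000) / (4.156000 − (-8.532000)) = 3.600000 − (1.662400)/(12.688000) = 3.468979

3.4690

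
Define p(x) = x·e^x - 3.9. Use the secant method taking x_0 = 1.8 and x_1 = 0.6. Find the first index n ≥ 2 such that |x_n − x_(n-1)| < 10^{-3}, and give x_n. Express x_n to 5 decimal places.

p(1.8) = 6.9893654, p(0.6) = -2.8067287
x_2 = 0.6000000 − (-2.8067287)·(-1.2000000)/(-9.7960942) = 0.9438181;  |Δ| = 0.3438181
p(0.9438181) = -1.4746004
x_3 = 0.9438181 − (-1.4746004)·(0.3438181)/(1.3321283) = 1.3244078;  |Δ| = 0.3805897
p(1.3244078) = 1.0797179
x_4 = 1.3244078 − 1.0797179·(0.3805897)/(2.5543183) = 1.1635314;  |Δ| = 0.1608764
p(1.1635314) = -0.1752821
x_5 = 1.1635314 − (-0.1752821)·(-0.1608764)/(-1.2550000) = 1.1860005;  |Δ| = 0.0224691
p(1.1860005) = -0.0170806
x_6 = 1.1860005 − (-0.0170806)·(0.0224691)/(0.1582015) = 1.1884265;  |Δ| = 0.0024259
p(1.1884265) = 0.0003122
x_7 = 1.1884265 − 0.0003122·(0.0024259)/(0.0173928) = 1.1883829;  |Δ| = 0.0000435
|x_7 − x_6| = 0.0000435 < 10^{-3}

n = 7, x_n = 1.18838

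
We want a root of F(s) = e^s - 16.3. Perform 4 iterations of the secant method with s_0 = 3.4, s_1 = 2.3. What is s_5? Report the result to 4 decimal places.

2.7911

F(3.4) = 13.664100, F(2.3) = -6.325818
s_2 = 2.300000 − (-6.325818)·(2.300000 − 3.400000) / (-6.325818 − 13.664100) = 2.300000 − (6.958399)/(-19.989918) = 2.648095
F(2.648095) = -2.172893
s_3 = 2.648095 − (-2.172893)·(2.648095 − 2.300000) / (-2.172893 − (-6.325818)) = 2.648095 − (-0.756374)/(4.152925) = 2.830226
F(2.830226) = 0.649289
s_4 = 2.830226 − 0.649289·(2.830226 − 2.648095) / (0.649289 − (-2.172893)) = 2.830226 − (0.118255)/(2.822182) = 2.788324
F(2.788324) = -0.046248
s_5 = 2.788324 − (-0.046248)·(2.788324 − 2.830226) / (-0.046248 − 0.649289) = 2.788324 − (0.001938)/(-0.695537) = 2.791110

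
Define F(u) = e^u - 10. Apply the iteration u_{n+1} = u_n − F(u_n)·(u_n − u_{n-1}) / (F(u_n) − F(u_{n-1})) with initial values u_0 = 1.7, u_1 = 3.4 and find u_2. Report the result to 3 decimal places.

2.014

F(1.7) = -4.52605, F(3.4) = 19.96410
u_2 = 3.40000 − 19.96410·(3.40000 − 1.70000) / (19.96410 − (-4.52605)) = 3.40000 − (33.93897)/(24.49015) = 2.01418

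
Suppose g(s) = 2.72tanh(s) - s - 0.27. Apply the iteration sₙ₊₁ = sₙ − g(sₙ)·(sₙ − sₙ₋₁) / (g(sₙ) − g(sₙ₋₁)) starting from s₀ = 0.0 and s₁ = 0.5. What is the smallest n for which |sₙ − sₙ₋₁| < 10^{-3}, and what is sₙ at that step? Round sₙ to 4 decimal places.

n = 5, sₙ = 0.1591

g(0.0) = -0.270000, g(0.5) = 0.486959
s₂ = 0.500000 − 0.486959·(0.500000)/(0.756959) = 0.178345;  |Δ| = 0.321655
g(0.178345) = 0.031675
s₃ = 0.178345 − 0.031675·(-0.321655)/(-0.455283) = 0.155967;  |Δ| = 0.022378
g(0.155967) = -0.005144
s₄ = 0.155967 − (-0.005144)·(-0.022378)/(-0.036819) = 0.159093;  |Δ| = 0.003126
g(0.159093) = 0.000026
s₅ = 0.159093 − 0.000026·(0.003126)/(0.005170) = 0.159077;  |Δ| = 0.000016
|s₅ − s₄| = 0.000016 < 10^{-3}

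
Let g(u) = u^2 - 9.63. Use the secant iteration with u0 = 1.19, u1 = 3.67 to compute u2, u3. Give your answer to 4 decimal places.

g(1.19) = -8.213900, g(3.67) = 3.838900
u2 = 3.670000 − 3.838900·(3.670000 − 1.190000) / (3.838900 − (-8.213900)) = 3.670000 − (9.520472)/(12.052800) = 2.880103
g(2.880103) = -1.335007
u3 = 2.880103 − (-1.335007)·(2.880103 − 3.670000) / (-1.335007 − 3.838900) = 2.880103 − (1.054518)/(-5.173907) = 3.083918

2.8801, 3.0839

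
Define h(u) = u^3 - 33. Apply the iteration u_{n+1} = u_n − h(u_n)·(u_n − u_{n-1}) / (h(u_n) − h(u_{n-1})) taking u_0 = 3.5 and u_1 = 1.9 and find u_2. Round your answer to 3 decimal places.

3.061

h(3.5) = 9.87500, h(1.9) = -26.14100
u_2 = 1.90000 − (-26.14100)·(1.90000 − 3.50000) / (-26.14100 − 9.87500) = 1.90000 − (41.82560)/(-36.01600) = 3.06131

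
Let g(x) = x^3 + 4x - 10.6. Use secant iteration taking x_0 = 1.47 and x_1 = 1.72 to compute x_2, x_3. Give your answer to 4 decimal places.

g(1.47) = -1.543477, g(1.72) = 1.368448
x_2 = 1.720000 − 1.368448·(1.720000 − 1.470000) / (1.368448 − (-1.543477)) = 1.720000 − (0.342112)/(2.911925) = 1.602513
g(1.602513) = -0.074612
x_3 = 1.602513 − (-0.074612)·(1.602513 − 1.720000) / (-0.074612 − 1.368448) = 1.602513 − (0.008766)/(-1.443060) = 1.608588

1.6025, 1.6086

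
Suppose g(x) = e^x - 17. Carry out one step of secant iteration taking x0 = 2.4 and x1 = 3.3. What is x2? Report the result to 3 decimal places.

2.734

g(2.4) = -5.97682, g(3.3) = 10.11264
x2 = 3.30000 − 10.11264·(3.30000 − 2.40000) / (10.11264 − (-5.97682)) = 3.30000 − (9.10138)/(16.08946) = 2.73433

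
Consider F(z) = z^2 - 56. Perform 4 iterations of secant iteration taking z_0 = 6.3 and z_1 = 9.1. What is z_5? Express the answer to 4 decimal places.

7.4833

F(6.3) = -16.310000, F(9.1) = 26.810000
z_2 = 9.100000 − 26.810000·(9.100000 − 6.300000) / (26.810000 − (-16.310000)) = 9.100000 − (75.068000)/(43.120000) = 7.359091
F(7.359091) = -1.843781
z_3 = 7.359091 − (-1.843781)·(7.359091 − 9.100000) / (-1.843781 − 26.810000) = 7.359091 − (3.209855)/(-28.653781) = 7.471113
F(7.471113) = -0.182471
z_4 = 7.471113 − (-0.182471)·(7.471113 − 7.359091) / (-0.182471 − (-1.843781)) = 7.471113 − (-0.020441)/(1.661310) = 7.483417
F(7.483417) = 0.001530
z_5 = 7.483417 − 0.001530·(7.483417 − 7.471113) / (0.001530 − (-0.182471)) = 7.483417 − (0.000019)/(0.184001) = 7.483315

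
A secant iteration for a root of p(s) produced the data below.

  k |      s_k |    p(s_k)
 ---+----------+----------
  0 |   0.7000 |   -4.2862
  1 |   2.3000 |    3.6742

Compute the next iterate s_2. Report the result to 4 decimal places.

1.5615

s_2 = 2.3000 − 3.6742·(2.3000 − 0.7000) / (3.6742 − (-4.2862))
   = 2.3000 − (5.878720)/(7.960400) = 1.561504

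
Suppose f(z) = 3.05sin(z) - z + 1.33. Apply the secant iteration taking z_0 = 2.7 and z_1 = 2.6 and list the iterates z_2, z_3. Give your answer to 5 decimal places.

f(2.7) = -0.0664914, f(2.6) = 0.3022792
z_2 = 2.6000000 − 0.3022792·(2.6000000 − 2.7000000) / (0.3022792 − (-0.0664914)) = 2.6000000 − (-0.0302279)/(0.3687705) = 2.6819694
f(2.6819694) = 0.0010424
z_3 = 2.6819694 − 0.0010424·(2.6819694 − 2.6000000) / (0.0010424 − 0.3022792) = 2.6819694 − (0.0000854)/(-0.3012368) = 2.6822531

2.68197, 2.68225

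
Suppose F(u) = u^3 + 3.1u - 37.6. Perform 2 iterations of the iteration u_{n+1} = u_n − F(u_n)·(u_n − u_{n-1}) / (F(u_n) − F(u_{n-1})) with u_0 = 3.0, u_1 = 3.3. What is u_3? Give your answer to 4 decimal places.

3.0424

F(3.0) = -1.300000, F(3.3) = 8.567000
u_2 = 3.300000 − 8.567000·(3.300000 − 3.000000) / (8.567000 − (-1.300000)) = 3.300000 − (2.570100)/(9.867000) = 3.039526
F(3.039526) = -0.096154
u_3 = 3.039526 − (-0.096154)·(3.039526 − 3.300000) / (-0.096154 − 8.567000) = 3.039526 − (0.025046)/(-8.663154) = 3.042417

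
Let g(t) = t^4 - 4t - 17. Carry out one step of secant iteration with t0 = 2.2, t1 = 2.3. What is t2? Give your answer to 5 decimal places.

2.25710

g(2.2) = -2.3744000, g(2.3) = 1.7841000
t2 = 2.3000000 − 1.7841000·(2.3000000 − 2.2000000) / (1.7841000 − (-2.3744000)) = 2.3000000 − (0.1784100)/(4.1585000) = 2.2570975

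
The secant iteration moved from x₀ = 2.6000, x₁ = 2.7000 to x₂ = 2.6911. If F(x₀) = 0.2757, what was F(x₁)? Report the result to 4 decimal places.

-0.0269

The secant line through (2.6000, 0.2757) and (2.7000, F(x₁)) crosses zero at x₂ = 2.6911.
So (2.6000, 0.2757), (2.7000, F(x₁)), (2.6911, 0) are collinear:
F(x₁) = 0.2757 · (2.7000 − 2.6911) / (2.6000 − 2.6911) = 0.2757 · (0.008900)/(-0.091100) = -0.026934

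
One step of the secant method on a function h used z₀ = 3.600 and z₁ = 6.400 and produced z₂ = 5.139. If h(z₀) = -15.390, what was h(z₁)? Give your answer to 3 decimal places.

12.610

The secant line through (3.600, -15.390) and (6.400, h(z₁)) crosses zero at z₂ = 5.139.
So (3.600, -15.390), (6.400, h(z₁)), (5.139, 0) are collinear:
h(z₁) = -15.390 · (6.400 − 5.139) / (3.600 − 5.139) = -15.390 · (1.26100)/(-1.53900) = 12.61000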